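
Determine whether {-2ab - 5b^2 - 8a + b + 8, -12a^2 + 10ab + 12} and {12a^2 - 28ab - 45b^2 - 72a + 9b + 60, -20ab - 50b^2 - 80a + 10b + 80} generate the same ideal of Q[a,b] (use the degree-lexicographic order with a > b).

For a fixed monomial order, each ideal has a unique reduced Gröbner basis; comparing bases decides equality.
Buchberger on the first generating set:
f_1 = -2ab - 5b^2 - 8a + b + 8, LT = ab.
f_2 = -12a^2 + 10ab + 12, LT = a^2.

S(f_1,f_2): lcm = a^2b. S = 10/3ab^2 + 4a^2 - 1/2ab - 4a + b.
  reduce S modulo (f_1, f_2):
  remainder -25/3b^3 + 335/12b^2 + 38a + 109/12b - 38 ≠ 0; add g_3 = -25/3b^3 + 335/12b^2 + 38a + 109/12b - 38 to the basis.

The other S-polynomials (S(f_1,g_3), S(f_2,g_3)) all reduce to 0 modulo the current basis, so we have a Gröbner basis.
Inter-reduce: drop elements whose leading term is divisible by another's, tail-reduce, and make monic.
Reduced Gröbner basis: {b^3 - 67/20b^2 - 114/25a - 109/100b + 114/25, a^2 + 25/12b^2 + 10/3a - 5/12b - 13/3, ab + 5/2b^2 + 4a - 1/2b - 4}.

Buchberger on the second generating set:
h_1 = 12a^2 - 28ab - 45b^2 - 72a + 9b + 60, LT = a^2.
h_2 = -20ab - 50b^2 - 80a + 10b + 80, LT = ab.

S(h_1,h_2): lcm = a^2b. S = -29/6ab^2 - 15/4b^3 - 4a^2 - 11/2ab + 3/4b^2 + 4a + 5b.
  reduce S modulo (h_1, h_2):
  remainder 25/3b^3 - 335/12b^2 - 38a - 109/12b + 38 ≠ 0; add k_3 = 25/3b^3 - 335/12b^2 - 38a - 109/12b + 38 to the basis.

The other S-polynomials (S(h_1,k_3), S(h_2,k_3)) all reduce to 0 modulo the current basis, so we have a Gröbner basis.
Inter-reduce: drop elements whose leading term is divisible by another's, tail-reduce, and make monic.
Reduced Gröbner basis: {b^3 - 67/20b^2 - 114/25a - 109/100b + 114/25, a^2 + 25/12b^2 + 10/3a - 5/12b - 13/3, ab + 5/2b^2 + 4a - 1/2b - 4}.

Same reduced basis, so the two generating sets span the same ideal.

Yes, the ideals are equal.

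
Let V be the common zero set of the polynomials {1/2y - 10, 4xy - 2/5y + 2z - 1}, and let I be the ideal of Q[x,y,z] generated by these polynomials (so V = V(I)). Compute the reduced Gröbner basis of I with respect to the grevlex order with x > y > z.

f_1 = 1/2y - 10, LT = y.
f_2 = 4xy - 2/5y + 2z - 1, LT = xy.

S(f_1,f_2): lcm = xy. S = -20x + 1/10y - 1/2z + 1/4.
  leading term x: no divisor's leading term divides it; move -20x to the remainder.
  leading term y: subtract (1/5)·f_1 from 1/10y - 1/2z + 1/4 → -1/2z + 9/4
  leading term z: no divisor's leading term divides it; move -1/2z to the remainder.
  leading term 1: no divisor's leading term divides it; move 9/4 to the remainder.
  remainder -20x - 1/2z + 9/4 ≠ 0; add g_3 = -20x - 1/2z + 9/4 to the basis.

S(f_1,g_3): leading monomials are coprime, so the S-polynomial reduces to 0 (Buchberger's first criterion).
S(f_2,g_3): lcm = xy. S = -1/40yz + 1/80y + 1/2z - 1/4.
  leading term yz: subtract (-1/20z)·f_1 from -1/40yz + 1/80y + 1/2z - 1/4 → 1/80y - 1/4
  leading term y: subtract (1/40)·f_1 from 1/80y - 1/4 → 0
  remainder 0.

Every S-polynomial of the final basis reduces to 0, so we have a Gröbner basis.
Inter-reduce: drop elements whose leading term is divisible by another's, tail-reduce, and make monic.

G = {x + 1/40z - 9/80, y - 20}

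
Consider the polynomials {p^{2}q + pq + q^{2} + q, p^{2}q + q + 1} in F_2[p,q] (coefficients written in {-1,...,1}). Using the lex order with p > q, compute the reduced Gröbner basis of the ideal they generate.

G = {p + q^{3} + 1, q^{4} + q^{2} + q + 1}

f_1 = p^{2}q + pq + q^{2} + q, LT = p^{2}q.
f_2 = p^{2}q + q + 1, LT = p^{2}q.

S(f_1,f_2): lcm = p^{2}q. S = pq + q^{2} + 1.
  leading term pq: no divisor's leading term divides it; move pq to the remainder.
  leading term q^{2}: no divisor's leading term divides it; move q^{2} to the remainder.
  leading term 1: no divisor's leading term divides it; move 1 to the remainder.
  remainder pq + q^{2} + 1 ≠ 0; add g_3 = pq + q^{2} + 1 to the basis.

S(f_1,g_3): lcm = p^{2}q. S = pq^{2} + pq + p + q^{2} + q.
  leading term pq^{2}: subtract (q)·g_3 from pq^{2} + pq + p + q^{2} + q → pq + p + q^{3} + q^{2}
  leading term pq: subtract (1)·g_3 from pq + p + q^{3} + q^{2} → p + q^{3} + 1
  leading term p: no divisor's leading term divides it; move p to the remainder.
  leading term q^{3}: no divisor's leading term divides it; move q^{3} to the remainder.
  leading term 1: no divisor's leading term divides it; move 1 to the remainder.
  remainder p + q^{3} + 1 ≠ 0; add g_4 = p + q^{3} + 1 to the basis.

S(f_1,g_4): lcm = p^{2}q. S = pq^{4} + q^{2} + q.
  leading term pq^{4}: subtract (q^{3})·g_3 from pq^{4} + q^{2} + q → q^{5} + q^{3} + q^{2} + q
  leading term q^{5}: no divisor's leading term divides it; move q^{5} to the remainder.
  leading term q^{3}: no divisor's leading term divides it; move q^{3} to the remainder.
  leading term q^{2}: no divisor's leading term divides it; move q^{2} to the remainder.
  leading term q: no divisor's leading term divides it; move q to the remainder.
  remainder q^{5} + q^{3} + q^{2} + q ≠ 0; add g_5 = q^{5} + q^{3} + q^{2} + q to the basis.

S(g_3,g_4): lcm = pq. S = q^{4} + q^{2} + q + 1.
  leading term q^{4}: no divisor's leading term divides it; move q^{4} to the remainder.
  leading term q^{2}: no divisor's leading term divides it; move q^{2} to the remainder.
  leading term q: no divisor's leading term divides it; move q to the remainder.
  leading term 1: no divisor's leading term divides it; move 1 to the remainder.
  remainder q^{4} + q^{2} + q + 1 ≠ 0; add g_6 = q^{4} + q^{2} + q + 1 to the basis.

The other S-polynomials (S(f_2,g_3), S(f_2,g_4), S(f_1,g_5), S(f_2,g_5), S(g_3,g_5), S(g_4,g_5), S(f_1,g_6), S(f_2,g_6), S(g_3,g_6), S(g_4,g_6), S(g_5,g_6)) all reduce to 0 modulo the current basis, so we have a Gröbner basis.
Inter-reduce: drop elements whose leading term is divisible by another's, tail-reduce, and make monic.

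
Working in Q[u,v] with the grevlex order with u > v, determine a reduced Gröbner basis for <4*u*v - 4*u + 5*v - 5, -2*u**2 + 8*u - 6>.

G = {u**2 - 4*u + 3, v - 1}

f_1 = 4*u*v - 4*u + 5*v - 5, LT = u*v.
f_2 = -2*u**2 + 8*u - 6, LT = u**2.

S(f_1,f_2): lcm = u**2*v. S = -u**2 + 21/4*u*v - 5/4*u - 3*v.
  leading term u**2: subtract (1/2)·f_2 from -u**2 + 21/4*u*v - 5/4*u - 3*v → 21/4*u*v - 21/4*u - 3*v + 3
  leading term u*v: subtract (21/16)·f_1 from 21/4*u*v - 21/4*u - 3*v + 3 → -153/16*v + 153/16
  leading term v: no divisor's leading term divides it; move -153/16*v to the remainder.
  leading term 1: no divisor's leading term divides it; move 153/16 to the remainder.
  remainder -153/16*v + 153/16 ≠ 0; add g_3 = -153/16*v + 153/16 to the basis.

S(f_1,g_3): lcm = u*v. S = 5/4*v - 5/4.
  leading term v: subtract (-20/153)·g_3 from 5/4*v - 5/4 → 0
  remainder 0.

S(f_2,g_3): leading monomials are coprime, so the S-polynomial reduces to 0 (Buchberger's first criterion).
Every S-polynomial of the final basis reduces to 0, so we have a Gröbner basis.
Inter-reduce: drop elements whose leading term is divisible by another's, tail-reduce, and make monic.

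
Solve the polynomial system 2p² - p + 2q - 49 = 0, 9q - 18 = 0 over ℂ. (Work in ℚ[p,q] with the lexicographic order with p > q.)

Compute a lex Gröbner basis by Buchberger's algorithm.
f_1 = 2p² - p + 2q - 49, LT = p².
f_2 = 9q - 18, LT = q.

The S-polynomials (S(f_1,f_2)) all reduce to 0 modulo the current basis, so we have a Gröbner basis.
Inter-reduce: drop elements whose leading term is divisible by another's, tail-reduce, and make monic.
Reduced Gröbner basis: {p² - ½p - 45/2, q - 2}.

Since the basis is lex-ordered, q - 2 is univariate in q. Its roots are {2}. Back-substituting each root into the other basis elements fixes the other coordinates.
  q = 2: the earlier basis element becomes p² - ½p - 45/2 = 0, giving p = -9/2, 5 — points (-9/2, 2), (5, 2).

{(-9/2, 2), (5, 2)}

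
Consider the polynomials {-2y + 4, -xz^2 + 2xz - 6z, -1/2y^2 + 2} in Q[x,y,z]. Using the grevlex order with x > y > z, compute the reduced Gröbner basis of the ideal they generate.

This is the nonlinear analogue of row-reducing a linear system.

f_1 = -2y + 4, LT = y.
f_2 = -xz^2 + 2xz - 6z, LT = xz^2.
f_3 = -1/2y^2 + 2, LT = y^2.

The S-polynomials (S(f_1,f_2), S(f_1,f_3), S(f_2,f_3)) all reduce to 0 modulo the current basis, so we have a Gröbner basis.
Inter-reduce: drop elements whose leading term is divisible by another's, tail-reduce, and make monic.

G = {xz^2 - 2xz + 6z, y - 2}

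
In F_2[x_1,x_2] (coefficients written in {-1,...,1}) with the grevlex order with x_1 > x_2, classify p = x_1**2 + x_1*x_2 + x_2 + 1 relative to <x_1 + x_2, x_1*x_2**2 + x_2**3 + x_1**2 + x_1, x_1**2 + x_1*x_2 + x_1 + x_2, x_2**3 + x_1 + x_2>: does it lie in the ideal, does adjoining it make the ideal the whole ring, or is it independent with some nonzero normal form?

Adjoining x_1**2 + x_1*x_2 + x_2 + 1 makes the ideal the whole ring: the system is inconsistent.

First compute the reduced Gröbner basis of I by Buchberger's algorithm.
f_1 = x_1 + x_2, LT = x_1.
f_2 = x_1*x_2**2 + x_2**3 + x_1**2 + x_1, LT = x_1*x_2**2.
f_3 = x_1**2 + x_1*x_2 + x_1 + x_2, LT = x_1**2.
f_4 = x_2**3 + x_1 + x_2, LT = x_2**3.

S(f_1,f_2): lcm = x_1*x_2**2. S = x_1**2 + x_1.
  reduce S modulo (f_1, f_2, f_3, f_4):
  remainder x_2**2 + x_2 ≠ 0; add h_5 = x_2**2 + x_2 to the basis.

S(f_2,f_3): lcm = x_1**2*x_2**2. S = x_1**3 + x_1*x_2**2 + x_2**3 + x_1**2.
  reduce S modulo (f_1, f_2, f_3, f_4, h_5):
  remainder x_2 ≠ 0; add h_6 = x_2 to the basis.

The other S-polynomials (S(f_1,f_3), S(f_1,f_4), S(f_2,f_4), S(f_3,f_4), S(f_1,h_5), S(f_2,h_5), S(f_3,h_5), S(f_4,h_5), S(f_1,h_6), S(f_2,h_6), S(f_3,h_6), S(f_4,h_6), S(h_5,h_6)) all reduce to 0 modulo the current basis, so we have a Gröbner basis.
Inter-reduce: drop elements whose leading term is divisible by another's, tail-reduce, and make monic.
Reduced Gröbner basis: {x_1, x_2}.
Label its elements g_1 = x_1, g_2 = x_2.

Reduce p = x_1**2 + x_1*x_2 + x_2 + 1 modulo G:
  leading term x_1**2: subtract (x_1)·g_1 from x_1**2 + x_1*x_2 + x_2 + 1 → x_1*x_2 + x_2 + 1
  leading term x_1*x_2: subtract (x_2)·g_1 from x_1*x_2 + x_2 + 1 → x_2 + 1
  leading term x_2: subtract (1)·g_2 from x_2 + 1 → 1
  leading term 1: no divisor's leading term divides it; move 1 to the remainder.
  normal form = 1.
The normal form is nonzero, so p ∉ I. Since p minus its normal form lies in I, I + (p) = I + (r) where r = 1; decide whether this ideal is the whole ring.
Here r = 1 is a nonzero constant, hence a unit: 1 ∈ I + (p), the Gröbner basis of I + (p) is {1}, and the enlarged system has no common solution — adjoining p is inconsistent.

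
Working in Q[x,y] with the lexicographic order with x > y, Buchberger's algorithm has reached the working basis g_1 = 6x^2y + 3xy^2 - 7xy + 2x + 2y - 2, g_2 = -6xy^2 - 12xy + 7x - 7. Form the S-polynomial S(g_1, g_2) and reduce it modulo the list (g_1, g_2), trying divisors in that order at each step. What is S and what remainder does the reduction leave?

S(g_1, g_2) = -2x^2y + 7/6x^2 + 1/2xy^3 - 7/6xy^2 + 1/3xy - 7/6x + 1/3y^2 - 1/3y; remainder on division = 7/6x^2 + 11/12xy - 67/36x + 1/3y^2 - 1/4y + 25/36.

lcm(LM(g_1), LM(g_2)) = x^2y^2.
S = (lcm/LT(g_1))·g_1 − (lcm/LT(g_2))·g_2 = -2x^2y + 7/6x^2 + 1/2xy^3 - 7/6xy^2 + 1/3xy - 7/6x + 1/3y^2 - 1/3y.
Reduce S modulo (g_1, g_2) in that order:
  leading term x^2y: subtract (-1/3)·g_1 from -2x^2y + 7/6x^2 + 1/2xy^3 - 7/6xy^2 + 1/3xy - 7/6x + 1/3y^2 - 1/3y → 7/6x^2 + 1/2xy^3 - 1/6xy^2 - 2xy - 1/2x + 1/3y^2 + 1/3y - 2/3
  leading term x^2: no divisor's leading term divides it; move 7/6x^2 to the remainder.
  leading term xy^3: subtract (-1/12y)·g_2 from 1/2xy^3 - 1/6xy^2 - 2xy - 1/2x + 1/3y^2 + 1/3y - 2/3 → -7/6xy^2 - 17/12xy - 1/2x + 1/3y^2 - 1/4y - 2/3
  leading term xy^2: subtract (7/36)·g_2 from -7/6xy^2 - 17/12xy - 1/2x + 1/3y^2 - 1/4y - 2/3 → 11/12xy - 67/36x + 1/3y^2 - 1/4y + 25/36
  leading term xy: no divisor's leading term divides it; move 11/12xy to the remainder.
  leading term x: no divisor's leading term divides it; move -67/36x to the remainder.
  leading term y^2: no divisor's leading term divides it; move 1/3y^2 to the remainder.
  leading term y: no divisor's leading term divides it; move -1/4y to the remainder.
  leading term 1: no divisor's leading term divides it; move 25/36 to the remainder.
The remainder 7/6x^2 + 11/12xy - 67/36x + 1/3y^2 - 1/4y + 25/36 is nonzero, so it would be added as the next basis element.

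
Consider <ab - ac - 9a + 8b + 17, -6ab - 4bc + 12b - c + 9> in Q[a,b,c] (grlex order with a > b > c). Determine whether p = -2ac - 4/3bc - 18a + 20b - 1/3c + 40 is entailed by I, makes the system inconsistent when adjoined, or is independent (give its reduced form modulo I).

First compute the reduced Gröbner basis of I by Buchberger's algorithm.
f_1 = ab - ac - 9a + 8b + 17, LT = ab.
f_2 = -6ab - 4bc + 12b - c + 9, LT = ab.

S(f_1,f_2): lcm = ab. S = -ac - 2/3bc - 9a + 10b - 1/6c + 37/2.
  leading term ac: no divisor's leading term divides it; move -ac to the remainder.
  leading term bc: no divisor's leading term divides it; move -2/3bc to the remainder.
  leading term a: no divisor's leading term divides it; move -9a to the remainder.
  leading term b: no divisor's leading term divides it; move 10b to the remainder.
  leading term c: no divisor's leading term divides it; move -1/6c to the remainder.
  leading term 1: no divisor's leading term divides it; move 37/2 to the remainder.
  remainder -ac - 2/3bc - 9a + 10b - 1/6c + 37/2 ≠ 0; add h_3 = -ac - 2/3bc - 9a + 10b - 1/6c + 37/2 to the basis.

S(f_1,h_3): lcm = abc. S = -ac^2 - 2/3b^2c - 9ab - 9ac + 10b^2 + 47/6bc + 37/2b + 17c.
  leading term ac^2: subtract (c)·h_3 from -ac^2 - 2/3b^2c - 9ab - 9ac + 10b^2 + 47/6bc + 37/2b + 17c → -2/3b^2c + 2/3bc^2 - 9ab + 10b^2 - 13/6bc + 1/6c^2 + 37/2b - 3/2c
  leading term b^2c: no divisor's leading term divides it; move -2/3b^2c to the remainder.
  leading term bc^2: no divisor's leading term divides it; move 2/3bc^2 to the remainder.
  leading term ab: subtract (-9)·f_1 from -9ab + 10b^2 - 13/6bc + 1/6c^2 + 37/2b - 3/2c → -9ac + 10b^2 - 13/6bc + 1/6c^2 - 81a + 181/2b - 3/2c + 153
  leading term ac: subtract (9)·h_3 from -9ac + 10b^2 - 13/6bc + 1/6c^2 - 81a + 181/2b - 3/2c + 153 → 10b^2 + 23/6bc + 1/6c^2 + 1/2b - 27/2
  leading term b^2: no divisor's leading term divides it; move 10b^2 to the remainder.
  leading term bc: no divisor's leading term divides it; move 23/6bc to the remainder.
  leading term c^2: no divisor's leading term divides it; move 1/6c^2 to the remainder.
  leading term b: no divisor's leading term divides it; move 1/2b to the remainder.
  leading term 1: no divisor's leading term divides it; move -27/2 to the remainder.
  remainder -2/3b^2c + 2/3bc^2 + 10b^2 + 23/6bc + 1/6c^2 + 1/2b - 27/2 ≠ 0; add h_4 = -2/3b^2c + 2/3bc^2 + 10b^2 + 23/6bc + 1/6c^2 + 1/2b - 27/2 to the basis.

The other S-polynomials (S(f_2,h_3), S(f_1,h_4), S(f_2,h_4), S(h_3,h_4)) all reduce to 0 modulo the current basis, so we have a Gröbner basis.
Inter-reduce: drop elements whose leading term is divisible by another's, tail-reduce, and make monic.
Reduced Gröbner basis: {b^2c - bc^2 - 15b^2 - 23/4bc - 1/4c^2 - 3/4b + 81/4, ab + 2/3bc - 2b + 1/6c - 3/2, ac + 2/3bc + 9a - 10b + 1/6c - 37/2}.
Label its elements g_1 = b^2c - bc^2 - 15b^2 - 23/4bc - 1/4c^2 - 3/4b + 81/4, g_2 = ab + 2/3bc - 2b + 1/6c - 3/2, g_3 = ac + 2/3bc + 9a - 10b + 1/6c - 37/2.

Reduce p = -2ac - 4/3bc - 18a + 20b - 1/3c + 40 modulo G:
  leading term ac: subtract (-2)·g_3 from -2ac - 4/3bc - 18a + 20b - 1/3c + 40 → 3
  leading term 1: no divisor's leading term divides it; move 3 to the remainder.
  normal form = 3.
The normal form is nonzero, so p ∉ I. Since p minus its normal form lies in I, I + (p) = I + (r) where r = 3; decide whether this ideal is the whole ring.
Here r = 3 is a nonzero constant, hence a unit: 1 ∈ I + (p), the Gröbner basis of I + (p) is {1}, and the enlarged system has no common solution — adjoining p is inconsistent.

The remainder on division by a Gröbner basis is unique — it is the normal form.

Adjoining -2ac - 4/3bc - 18a + 20b - 1/3c + 40 makes the ideal the whole ring: the system is inconsistent.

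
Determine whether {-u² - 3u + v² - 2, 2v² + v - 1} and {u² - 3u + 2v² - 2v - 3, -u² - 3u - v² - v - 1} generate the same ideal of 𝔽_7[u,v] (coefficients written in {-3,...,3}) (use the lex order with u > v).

For a fixed monomial order, each ideal has a unique reduced Gröbner basis; comparing bases decides equality.
Buchberger on the first generating set:
f_1 = -u² - 3u + v² - 2, LT = u².
f_2 = 2v² + v - 1, LT = v².

The S-polynomials (S(f_1,f_2)) all reduce to 0 modulo the current basis, so we have a Gröbner basis.
Inter-reduce: drop elements whose leading term is divisible by another's, tail-reduce, and make monic.
Reduced Gröbner basis: {u² + 3u - 3v - 2, v² - 3v + 3}.

Buchberger on the second generating set:
h_1 = u² - 3u + 2v² - 2v - 3, LT = u².
h_2 = -u² - 3u - v² - v - 1, LT = u².

S(h_1,h_2): lcm = u². S = u + v² - 3v + 3.
  leading term u: no divisor's leading term divides it; move u to the remainder.
  leading term v²: no divisor's leading term divides it; move v² to the remainder.
  leading term v: no divisor's leading term divides it; move -3v to the remainder.
  leading term 1: no divisor's leading term divides it; move 3 to the remainder.
  remainder u + v² - 3v + 3 ≠ 0; add k_3 = u + v² - 3v + 3 to the basis.

S(h_1,k_3): lcm = u². S = -uv² + 3uv + u + 2v² - 2v - 3.
  leading term uv²: subtract (-v²)·k_3 from -uv² + 3uv + u + 2v² - 2v - 3 → 3uv + u + v⁴ - 3v³ - 2v² - 2v - 3
  leading term uv: subtract (3v)·k_3 from 3uv + u + v⁴ - 3v³ - 2v² - 2v - 3 → u + v⁴ + v³ + 3v - 3
  leading term u: subtract (1)·k_3 from u + v⁴ + v³ + 3v - 3 → v⁴ + v³ - v² - v + 1
  leading term v⁴: no divisor's leading term divides it; move v⁴ to the remainder.
  leading term v³: no divisor's leading term divides it; move v³ to the remainder.
  leading term v²: no divisor's leading term divides it; move -v² to the remainder.
  leading term v: no divisor's leading term divides it; move -v to the remainder.
  leading term 1: no divisor's leading term divides it; move 1 to the remainder.
  remainder v⁴ + v³ - v² - v + 1 ≠ 0; add k_4 = v⁴ + v³ - v² - v + 1 to the basis.

The other S-polynomials (S(h_2,k_3), S(h_1,k_4), S(h_2,k_4), S(k_3,k_4)) all reduce to 0 modulo the current basis, so we have a Gröbner basis.
Inter-reduce: drop elements whose leading term is divisible by another's, tail-reduce, and make monic.
Reduced Gröbner basis: {u + v² - 3v + 3, v⁴ + v³ - v² - v + 1}.

These differ, so the ideals are not equal.

No, the ideals differ.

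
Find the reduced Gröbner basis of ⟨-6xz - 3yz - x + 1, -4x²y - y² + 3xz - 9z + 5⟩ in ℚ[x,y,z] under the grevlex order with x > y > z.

G = {y³z + ⅓xy² + y²z + 3/2yz² + ⅔xy - ⅙y² + 9z² - 4z - ⅚, x²y + ¼y² + ⅜yz + ⅛x + 9/4z - 11/8, xz + ½yz + ⅙x - ⅙}

f_1 = -6xz - 3yz - x + 1, LT = xz.
f_2 = -4x²y - y² + 3xz - 9z + 5, LT = x²y.

S(f_1,f_2): lcm = x²yz. S = ½xy²z + ⅙x²y - ¼y²z + ¾xz² - ⅙xy - 9/4z² + 5/4z.
  leading term xy²z: subtract (-1/12y²)·f_1 from ½xy²z + ⅙x²y - ¼y²z + ¾xz² - ⅙xy - 9/4z² + 5/4z → -¼y³z + ⅙x²y - 1/12xy² - ¼y²z + ¾xz² - ⅙xy + 1/12y² - 9/4z² + 5/4z
  leading term y³z: no divisor's leading term divides it; move -¼y³z to the remainder.
  leading term x²y: subtract (-1/24)·f_2 from ⅙x²y - 1/12xy² - ¼y²z + ¾xz² - ⅙xy + 1/12y² - 9/4z² + 5/4z → -1/12xy² - ¼y²z + ¾xz² - ⅙xy + 1/24y² + ⅛xz - 9/4z² + ⅞z + 5/24
  leading term xy²: no divisor's leading term divides it; move -1/12xy² to the remainder.
  leading term y²z: no divisor's leading term divides it; move -¼y²z to the remainder.
  leading term xz²: subtract (-⅛z)·f_1 from ¾xz² - ⅙xy + 1/24y² + ⅛xz - 9/4z² + ⅞z + 5/24 → -⅜yz² - ⅙xy + 1/24y² - 9/4z² + z + 5/24
  leading term yz²: no divisor's leading term divides it; move -⅜yz² to the remainder.
  leading term xy: no divisor's leading term divides it; move -⅙xy to the remainder.
  leading term y²: no divisor's leading term divides it; move 1/24y² to the remainder.
  leading term z²: no divisor's leading term divides it; move -9/4z² to the remainder.
  leading term z: no divisor's leading term divides it; move z to the remainder.
  leading term 1: no divisor's leading term divides it; move 5/24 to the remainder.
  remainder -¼y³z - 1/12xy² - ¼y²z - ⅜yz² - ⅙xy + 1/24y² - 9/4z² + z + 5/24 ≠ 0; add g_3 = -¼y³z - 1/12xy² - ¼y²z - ⅜yz² - ⅙xy + 1/24y² - 9/4z² + z + 5/24 to the basis.

The other S-polynomials (S(f_1,g_3), S(f_2,g_3)) all reduce to 0 modulo the current basis, so we have a Gröbner basis.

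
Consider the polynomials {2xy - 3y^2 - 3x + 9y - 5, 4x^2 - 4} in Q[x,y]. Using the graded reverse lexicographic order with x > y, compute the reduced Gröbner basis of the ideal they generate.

Buchberger's algorithm terminates because the ascending chain of leading-term ideals stabilizes.

f_1 = 2xy - 3y^2 - 3x + 9y - 5, LT = xy.
f_2 = 4x^2 - 4, LT = x^2.

S(f_1,f_2): lcm = x^2y. S = -3/2xy^2 - 3/2x^2 + 9/2xy - 5/2x + y.
  leading term xy^2: subtract (-3/4y)·f_1 from -3/2xy^2 - 3/2x^2 + 9/2xy - 5/2x + y → -9/4y^3 - 3/2x^2 + 9/4xy + 27/4y^2 - 5/2x - 11/4y
  leading term y^3: no divisor's leading term divides it; move -9/4y^3 to the remainder.
  leading term x^2: subtract (-3/8)·f_2 from -3/2x^2 + 9/4xy + 27/4y^2 - 5/2x - 11/4y → 9/4xy + 27/4y^2 - 5/2x - 11/4y - 3/2
  leading term xy: subtract (9/8)·f_1 from 9/4xy + 27/4y^2 - 5/2x - 11/4y - 3/2 → 81/8y^2 + 7/8x - 103/8y + 33/8
  leading term y^2: no divisor's leading term divides it; move 81/8y^2 to the remainder.
  leading term x: no divisor's leading term divides it; move 7/8x to the remainder.
  leading term y: no divisor's leading term divides it; move -103/8y to the remainder.
  leading term 1: no divisor's leading term divides it; move 33/8 to the remainder.
  remainder -9/4y^3 + 81/8y^2 + 7/8x - 103/8y + 33/8 ≠ 0; add g_3 = -9/4y^3 + 81/8y^2 + 7/8x - 103/8y + 33/8 to the basis.

S(f_1,g_3): lcm = xy^3. S = -3/2y^4 + 3xy^2 + 9/2y^3 + 7/18x^2 - 103/18xy - 5/2y^2 + 11/6x.
  leading term y^4: subtract (2/3y)·g_3 from -3/2y^4 + 3xy^2 + 9/2y^3 + 7/18x^2 - 103/18xy - 5/2y^2 + 11/6x → 3xy^2 - 9/4y^3 + 7/18x^2 - 227/36xy + 73/12y^2 + 11/6x - 11/4y
  leading term xy^2: subtract (3/2y)·f_1 from 3xy^2 - 9/4y^3 + 7/18x^2 - 227/36xy + 73/12y^2 + 11/6x - 11/4y → 9/4y^3 + 7/18x^2 - 65/36xy - 89/12y^2 + 11/6x + 19/4y
  leading term y^3: subtract (-1)·g_3 from 9/4y^3 + 7/18x^2 - 65/36xy - 89/12y^2 + 11/6x + 19/4y → 7/18x^2 - 65/36xy + 65/24y^2 + 65/24x - 65/8y + 33/8
  leading term x^2: subtract (7/72)·f_2 from 7/18x^2 - 65/36xy + 65/24y^2 + 65/24x - 65/8y + 33/8 → -65/36xy + 65/24y^2 + 65/24x - 65/8y + 325/72
  leading term xy: subtract (-65/72)·f_1 from -65/36xy + 65/24y^2 + 65/24x - 65/8y + 325/72 → 0
  remainder 0.

S(f_2,g_3): leading monomials are coprime, so the S-polynomial reduces to 0 (Buchberger's first criterion).
Every S-polynomial of the final basis reduces to 0, so we have a Gröbner basis.

G = {y^3 - 9/2y^2 - 7/18x + 103/18y - 11/6, x^2 - 1, xy - 3/2y^2 - 3/2x + 9/2y - 5/2}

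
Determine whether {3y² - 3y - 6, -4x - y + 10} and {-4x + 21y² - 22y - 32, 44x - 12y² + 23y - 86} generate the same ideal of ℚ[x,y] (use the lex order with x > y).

Yes, the ideals are equal.

Two ideals are equal iff their reduced Gröbner bases coincide (the reduced basis is unique for a fixed ordering).
Buchberger on the first generating set:
f_1 = 3y² - 3y - 6, LT = y².
f_2 = -4x - y + 10, LT = x.

The S-polynomials (S(f_1,f_2)) all reduce to 0 modulo the current basis, so we have a Gröbner basis.
Inter-reduce: drop elements whose leading term is divisible by another's, tail-reduce, and make monic.
Reduced Gröbner basis: {x + ¼y - 5/2, y² - y - 2}.

Buchberger on the second generating set:
h_1 = -4x + 21y² - 22y - 32, LT = x.
h_2 = 44x - 12y² + 23y - 86, LT = x.

S(h_1,h_2): lcm = x. S = -219/44y² + 219/44y + 219/22.
  leading term y²: no divisor's leading term divides it; move -219/44y² to the remainder.
  leading term y: no divisor's leading term divides it; move 219/44y to the remainder.
  leading term 1: no divisor's leading term divides it; move 219/22 to the remainder.
  remainder -219/44y² + 219/44y + 219/22 ≠ 0; add k_3 = -219/44y² + 219/44y + 219/22 to the basis.

The other S-polynomials (S(h_1,k_3), S(h_2,k_3)) all reduce to 0 modulo the current basis, so we have a Gröbner basis.
Inter-reduce: drop elements whose leading term is divisible by another's, tail-reduce, and make monic.
Reduced Gröbner basis: {x + ¼y - 5/2, y² - y - 2}.

The two bases agree; hence the ideals are identical.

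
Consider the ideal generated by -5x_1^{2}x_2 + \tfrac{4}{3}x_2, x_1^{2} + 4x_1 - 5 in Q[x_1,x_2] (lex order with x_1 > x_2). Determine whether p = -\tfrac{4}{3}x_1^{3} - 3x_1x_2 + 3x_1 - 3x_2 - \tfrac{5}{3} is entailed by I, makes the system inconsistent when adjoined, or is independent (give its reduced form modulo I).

-\tfrac{4}{3}x_1^{3} - 3x_1x_2 + 3x_1 - 3x_2 - \tfrac{5}{3} is independent of I; its normal form modulo I is -25x_1 + 25.

First compute the reduced Gröbner basis of I by Buchberger's algorithm.
f_1 = -5x_1^{2}x_2 + \tfrac{4}{3}x_2, LT = x_1^{2}x_2.
f_2 = x_1^{2} + 4x_1 - 5, LT = x_1^{2}.

S(f_1,f_2): lcm = x_1^{2}x_2. S = -4x_1x_2 + \tfrac{71}{15}x_2.
  leading term x_1x_2: no divisor's leading term divides it; move -4x_1x_2 to the remainder.
  leading term x_2: no divisor's leading term divides it; move \tfrac{71}{15}x_2 to the remainder.
  remainder -4x_1x_2 + \tfrac{71}{15}x_2 ≠ 0; add h_3 = -4x_1x_2 + \tfrac{71}{15}x_2 to the basis.

S(f_1,h_3): lcm = x_1^{2}x_2. S = \tfrac{71}{60}x_1x_2 - \tfrac{4}{15}x_2.
  leading term x_1x_2: subtract (-\tfrac{71}{240})·h_3 from \tfrac{71}{60}x_1x_2 - \tfrac{4}{15}x_2 → \tfrac{4081}{3600}x_2
  leading term x_2: no divisor's leading term divides it; move \tfrac{4081}{3600}x_2 to the remainder.
  remainder \tfrac{4081}{3600}x_2 ≠ 0; add h_4 = \tfrac{4081}{3600}x_2 to the basis.

The other S-polynomials (S(f_2,h_3), S(f_1,h_4), S(f_2,h_4), S(h_3,h_4)) all reduce to 0 modulo the current basis, so we have a Gröbner basis.
Inter-reduce: drop elements whose leading term is divisible by another's, tail-reduce, and make monic.
Reduced Gröbner basis: {x_1^{2} + 4x_1 - 5, x_2}.
Label its elements g_1 = x_1^{2} + 4x_1 - 5, g_2 = x_2.

Reduce p = -\tfrac{4}{3}x_1^{3} - 3x_1x_2 + 3x_1 - 3x_2 - \tfrac{5}{3} modulo G:
  leading term x_1^{3}: subtract (-\tfrac{4}{3}x_1)·g_1 from -\tfrac{4}{3}x_1^{3} - 3x_1x_2 + 3x_1 - 3x_2 - \tfrac{5}{3} → \tfrac{16}{3}x_1^{2} - 3x_1x_2 - \tfrac{11}{3}x_1 - 3x_2 - \tfrac{5}{3}
  leading term x_1^{2}: subtract (\tfrac{16}{3})·g_1 from \tfrac{16}{3}x_1^{2} - 3x_1x_2 - \tfrac{11}{3}x_1 - 3x_2 - \tfrac{5}{3} → -3x_1x_2 - 25x_1 - 3x_2 + 25
  leading term x_1x_2: subtract (-3x_1)·g_2 from -3x_1x_2 - 25x_1 - 3x_2 + 25 → -25x_1 - 3x_2 + 25
  leading term x_1: no divisor's leading term divides it; move -25x_1 to the remainder.
  leading term x_2: subtract (-3)·g_2 from -3x_2 + 25 → 25
  leading term 1: no divisor's leading term divides it; move 25 to the remainder.
  normal form = -25x_1 + 25.
The normal form is nonzero, so p ∉ I. Since p minus its normal form lies in I, I + (p) = I + (r) where r = -25x_1 + 25; decide whether this ideal is the whole ring.
Run Buchberger on G together with r (pairs among the g_i already reduce to 0 since G is a Gröbner basis):
g_1 = x_1^{2} + 4x_1 - 5, LT = x_1^{2}.
g_2 = x_2, LT = x_2.
r = -25x_1 + 25, LT = x_1.

The S-polynomials (S(g_1,g_2), S(g_1,r), S(g_2,r)) all reduce to 0 modulo the current basis, so we have a Gröbner basis.
Inter-reduce: drop elements whose leading term is divisible by another's, tail-reduce, and make monic.
Reduced Gröbner basis: {x_1 - 1, x_2}.
The reduced Gröbner basis of I + (p) is {x_1 - 1, x_2} ≠ {1}, a proper ideal, so the enlarged system stays consistent: p is independent of I, with normal form -25x_1 + 25.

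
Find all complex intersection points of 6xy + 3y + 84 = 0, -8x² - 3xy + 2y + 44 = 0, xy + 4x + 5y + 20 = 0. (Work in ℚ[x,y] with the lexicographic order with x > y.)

Compute a lex Gröbner basis by Buchberger's algorithm.
f_1 = 6xy + 3y + 84, LT = xy.
f_2 = -8x² - 3xy + 2y + 44, LT = x².
f_3 = xy + 4x + 5y + 20, LT = xy.

S(f_1,f_2): lcm = x²y. S = -⅜xy² + ½xy + 14x + ¼y² + 11/2y.
  leading term xy²: subtract (-1/16y)·f_1 from -⅜xy² + ½xy + 14x + ¼y² + 11/2y → ½xy + 14x + 7/16y² + 43/4y
  leading term xy: subtract (1/12)·f_1 from ½xy + 14x + 7/16y² + 43/4y → 14x + 7/16y² + 21/2y - 7
  leading term x: no divisor's leading term divides it; move 14x to the remainder.
  leading term y²: no divisor's leading term divides it; move 7/16y² to the remainder.
  leading term y: no divisor's leading term divides it; move 21/2y to the remainder.
  leading term 1: no divisor's leading term divides it; move -7 to the remainder.
  remainder 14x + 7/16y² + 21/2y - 7 ≠ 0; add h_4 = 14x + 7/16y² + 21/2y - 7 to the basis.

S(f_1,f_3): lcm = xy. S = -4x - 9/2y - 6.
  leading term x: subtract (-2/7)·h_4 from -4x - 9/2y - 6 → ⅛y² - 3/2y - 8
  leading term y²: no divisor's leading term divides it; move ⅛y² to the remainder.
  leading term y: no divisor's leading term divides it; move -3/2y to the remainder.
  leading term 1: no divisor's leading term divides it; move -8 to the remainder.
  remainder ⅛y² - 3/2y - 8 ≠ 0; add h_5 = ⅛y² - 3/2y - 8 to the basis.

S(f_2,f_3): lcm = x²y. S = -4x² + ⅜xy² - 5xy - 20x - ¼y² - 11/2y.
  leading term x²: subtract (½)·f_2 from -4x² + ⅜xy² - 5xy - 20x - ¼y² - 11/2y → ⅜xy² - 7/2xy - 20x - ¼y² - 13/2y - 22
  leading term xy²: subtract (1/16y)·f_1 from ⅜xy² - 7/2xy - 20x - ¼y² - 13/2y - 22 → -7/2xy - 20x - 7/16y² - 47/4y - 22
  leading term xy: subtract (-7/12)·f_1 from -7/2xy - 20x - 7/16y² - 47/4y - 22 → -20x - 7/16y² - 10y + 27
  leading term x: subtract (-10/7)·h_4 from -20x - 7/16y² - 10y + 27 → 3/16y² + 5y + 17
  leading term y²: subtract (3/2)·h_5 from 3/16y² + 5y + 17 → 29/4y + 29
  leading term y: no divisor's leading term divides it; move 29/4y to the remainder.
  leading term 1: no divisor's leading term divides it; move 29 to the remainder.
  remainder 29/4y + 29 ≠ 0; add h_6 = 29/4y + 29 to the basis.

The other S-polynomials (S(f_1,h_4), S(f_2,h_4), S(f_3,h_4), S(f_1,h_5), S(f_2,h_5), S(f_3,h_5), S(h_4,h_5), S(f_1,h_6), S(f_2,h_6), S(f_3,h_6), S(h_4,h_6), S(h_5,h_6)) all reduce to 0 modulo the current basis, so we have a Gröbner basis.
Inter-reduce: drop elements whose leading term is divisible by another's, tail-reduce, and make monic.
Reduced Gröbner basis: {x - 3, y + 4}.

Elimination: the polynomial y + 4 lies in the elimination ideal for y, so y ∈ {-4}. For each such y, the remaining basis elements (now univariate) give the rest of the solution.
  y = -4: the earlier basis element becomes x - 3 = 0, giving x = 3 — point (3, -4).
Check: every point annihilates each of the original generators.

{(3, -4)}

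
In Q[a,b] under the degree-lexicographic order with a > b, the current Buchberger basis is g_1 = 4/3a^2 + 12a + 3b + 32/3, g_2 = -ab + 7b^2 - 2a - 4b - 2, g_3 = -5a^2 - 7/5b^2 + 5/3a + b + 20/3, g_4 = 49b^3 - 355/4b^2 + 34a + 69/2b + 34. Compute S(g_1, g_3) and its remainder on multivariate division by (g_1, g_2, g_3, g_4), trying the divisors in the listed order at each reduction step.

S(g_1, g_3) = -7/25b^2 + 28/3a + 49/20b + 28/3; remainder on division = -7/25b^2 + 28/3a + 49/20b + 28/3.

lcm(LM(g_1), LM(g_3)) = a^2.
S = (lcm/LT(g_1))·g_1 − (lcm/LT(g_3))·g_3 = -7/25b^2 + 28/3a + 49/20b + 28/3.
Reduce S modulo (g_1, g_2, g_3, g_4) in that order:
  leading term b^2: no divisor's leading term divides it; move -7/25b^2 to the remainder.
  leading term a: no divisor's leading term divides it; move 28/3a to the remainder.
  leading term b: no divisor's leading term divides it; move 49/20b to the remainder.
  leading term 1: no divisor's leading term divides it; move 28/3 to the remainder.
The remainder -7/25b^2 + 28/3a + 49/20b + 28/3 is nonzero, so it would be added as the next basis element.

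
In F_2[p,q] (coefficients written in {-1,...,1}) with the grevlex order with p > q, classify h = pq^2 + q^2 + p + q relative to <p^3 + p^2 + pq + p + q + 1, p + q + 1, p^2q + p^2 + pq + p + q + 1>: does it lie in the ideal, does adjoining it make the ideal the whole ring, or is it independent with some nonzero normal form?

pq^2 + q^2 + p + q lies in I (it reduces to 0).

First compute the reduced Gröbner basis of I by Buchberger's algorithm.
f_1 = p^3 + p^2 + pq + p + q + 1, LT = p^3.
f_2 = p + q + 1, LT = p.
f_3 = p^2q + p^2 + pq + p + q + 1, LT = p^2q.

S(f_1,f_2): lcm = p^3. S = p^2q + pq + p + q + 1.
  reduce S modulo (f_1, f_2, f_3):
  remainder q^3 + q^2 ≠ 0; add k_4 = q^3 + q^2 to the basis.

S(f_1,f_3): lcm = p^3q. S = p^3 + pq^2 + p^2 + q^2 + p + q.
  reduce S modulo (f_1, f_2, f_3, k_4):
  remainder q + 1 ≠ 0; add k_5 = q + 1 to the basis.

The other S-polynomials (S(f_2,f_3), S(f_1,k_4), S(f_2,k_4), S(f_3,k_4), S(f_1,k_5), S(f_2,k_5), S(f_3,k_5), S(k_4,k_5)) all reduce to 0 modulo the current basis, so we have a Gröbner basis.
Inter-reduce: drop elements whose leading term is divisible by another's, tail-reduce, and make monic.
Reduced Gröbner basis: {p, q + 1}.
Label its elements g_1 = p, g_2 = q + 1.

Reduce h = pq^2 + q^2 + p + q modulo G:
  leading term pq^2: subtract (q^2)·g_1 from pq^2 + q^2 + p + q → q^2 + p + q
  leading term q^2: subtract (q)·g_2 from q^2 + p + q → p
  leading term p: subtract (1)·g_1 from p → 0
  normal form = 0.
Since the normal form is 0, h ∈ I.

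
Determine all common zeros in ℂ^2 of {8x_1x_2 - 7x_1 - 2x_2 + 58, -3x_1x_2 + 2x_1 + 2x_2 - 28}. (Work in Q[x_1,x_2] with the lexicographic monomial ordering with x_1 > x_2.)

Compute a lex Gröbner basis by Buchberger's algorithm.
f_1 = 8x_1x_2 - 7x_1 - 2x_2 + 58, LT = x_1x_2.
f_2 = -3x_1x_2 + 2x_1 + 2x_2 - 28, LT = x_1x_2.

S(f_1,f_2): lcm = x_1x_2. S = -5/24x_1 + 5/12x_2 - 25/12.
  leading term x_1: no divisor's leading term divides it; move -5/24x_1 to the remainder.
  leading term x_2: no divisor's leading term divides it; move 5/12x_2 to the remainder.
  leading term 1: no divisor's leading term divides it; move -25/12 to the remainder.
  remainder -5/24x_1 + 5/12x_2 - 25/12 ≠ 0; add h_3 = -5/24x_1 + 5/12x_2 - 25/12 to the basis.

S(f_1,h_3): lcm = x_1x_2. S = -7/8x_1 + 2x_2^2 - 41/4x_2 + 29/4.
  leading term x_1: subtract (21/5)·h_3 from -7/8x_1 + 2x_2^2 - 41/4x_2 + 29/4 → 2x_2^2 - 12x_2 + 16
  leading term x_2^2: no divisor's leading term divides it; move 2x_2^2 to the remainder.
  leading term x_2: no divisor's leading term divides it; move -12x_2 to the remainder.
  leading term 1: no divisor's leading term divides it; move 16 to the remainder.
  remainder 2x_2^2 - 12x_2 + 16 ≠ 0; add h_4 = 2x_2^2 - 12x_2 + 16 to the basis.

The other S-polynomials (S(f_2,h_3), S(f_1,h_4), S(f_2,h_4), S(h_3,h_4)) all reduce to 0 modulo the current basis, so we have a Gröbner basis.
Inter-reduce: drop elements whose leading term is divisible by another's, tail-reduce, and make monic.
Reduced Gröbner basis: {x_1 - 2x_2 + 10, x_2^2 - 6x_2 + 8}.

Elimination: the polynomial x_2^2 - 6x_2 + 8 lies in the elimination ideal for x_2, so x_2 ∈ {2, 4}. For each such x_2, the remaining basis elements (now univariate) give the rest of the solution.
  x_2 = 2: the earlier basis element becomes x_1 + 6 = 0, giving x_1 = -6 — point (-6, 2).
  x_2 = 4: the earlier basis element becomes x_1 + 2 = 0, giving x_1 = -2 — point (-2, 4).
Substituting each solution back into the original system confirms all equations vanish.

{(-6, 2), (-2, 4)}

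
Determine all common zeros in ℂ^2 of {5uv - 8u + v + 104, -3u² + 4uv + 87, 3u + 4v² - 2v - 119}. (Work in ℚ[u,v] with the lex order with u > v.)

Compute a lex Gröbner basis by Buchberger's algorithm.
f_1 = 5uv - 8u + v + 104, LT = uv.
f_2 = -3u² + 4uv + 87, LT = u².
f_3 = 3u + 4v² - 2v - 119, LT = u.

S(f_1,f_2): lcm = u²v. S = -8/5u² + 4/3uv² + ⅕uv + 104/5u + 29v.
  leading term u²: subtract (8/15)·f_2 from -8/5u² + 4/3uv² + ⅕uv + 104/5u + 29v → 4/3uv² - 29/15uv + 104/5u + 29v - 232/5
  leading term uv²: subtract (4/15v)·f_1 from 4/3uv² - 29/15uv + 104/5u + 29v - 232/5 → ⅕uv + 104/5u - 4/15v² + 19/15v - 232/5
  leading term uv: subtract (1/25)·f_1 from ⅕uv + 104/5u - 4/15v² + 19/15v - 232/5 → 528/25u - 4/15v² + 92/75v - 1264/25
  leading term u: subtract (176/25)·f_3 from 528/25u - 4/15v² + 92/75v - 1264/25 → -2132/75v² + 1148/75v + 3936/5
  leading term v²: no divisor's leading term divides it; move -2132/75v² to the remainder.
  leading term v: no divisor's leading term divides it; move 1148/75v to the remainder.
  leading term 1: no divisor's leading term divides it; move 3936/5 to the remainder.
  remainder -2132/75v² + 1148/75v + 3936/5 ≠ 0; add h_4 = -2132/75v² + 1148/75v + 3936/5 to the basis.

S(f_1,f_3): lcm = uv. S = -8/5u - 4/3v³ + ⅔v² + 598/15v + 104/5.
  leading term u: subtract (-8/15)·f_3 from -8/5u - 4/3v³ + ⅔v² + 598/15v + 104/5 → -4/3v³ + 14/5v² + 194/5v - 128/3
  leading term v³: subtract (25/533v)·h_4 from -4/3v³ + 14/5v² + 194/5v - 128/3 → 406/195v² + 122/65v - 128/3
  leading term v²: subtract (-1015/13858)·h_4 from 406/195v² + 122/65v - 128/3 → 1520/507v + 7600/507
  leading term v: no divisor's leading term divides it; move 1520/507v to the remainder.
  leading term 1: no divisor's leading term divides it; move 7600/507 to the remainder.
  remainder 1520/507v + 7600/507 ≠ 0; add h_5 = 1520/507v + 7600/507 to the basis.

The other S-polynomials (S(f_2,f_3), S(f_1,h_4), S(f_2,h_4), S(f_3,h_4), S(f_1,h_5), S(f_2,h_5), S(f_3,h_5), S(h_4,h_5)) all reduce to 0 modulo the current basis, so we have a Gröbner basis.
Inter-reduce: drop elements whose leading term is divisible by another's, tail-reduce, and make monic.
Reduced Gröbner basis: {u - 3, v + 5}.

Elimination: the polynomial v + 5 lies in the elimination ideal for v, so v ∈ {-5}. For each such v, the remaining basis elements (now univariate) give the rest of the solution.
  v = -5: the earlier basis element becomes u - 3 = 0, giving u = 3 — point (3, -5).

{(3, -5)}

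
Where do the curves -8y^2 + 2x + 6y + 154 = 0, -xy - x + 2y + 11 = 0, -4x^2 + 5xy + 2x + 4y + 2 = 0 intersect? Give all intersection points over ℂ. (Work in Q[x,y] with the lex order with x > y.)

{(-1, -4)}

Compute a lex Gröbner basis by Buchberger's algorithm.
f_1 = 2x - 8y^2 + 6y + 154, LT = x.
f_2 = -xy - x + 2y + 11, LT = xy.
f_3 = -4x^2 + 5xy + 2x + 4y + 2, LT = x^2.

S(f_1,f_2): lcm = xy. S = -x - 4y^3 + 3y^2 + 79y + 11.
  leading term x: subtract (-1/2)·f_1 from -x - 4y^3 + 3y^2 + 79y + 11 → -4y^3 - y^2 + 82y + 88
  leading term y^3: no divisor's leading term divides it; move -4y^3 to the remainder.
  leading term y^2: no divisor's leading term divides it; move -y^2 to the remainder.
  leading term y: no divisor's leading term divides it; move 82y to the remainder.
  leading term 1: no divisor's leading term divides it; move 88 to the remainder.
  remainder -4y^3 - y^2 + 82y + 88 ≠ 0; add h_4 = -4y^3 - y^2 + 82y + 88 to the basis.

S(f_1,f_3): lcm = x^2. S = -4xy^2 + 17/4xy + 155/2x + y + 1/2.
  leading term xy^2: subtract (-2y^2)·f_1 from -4xy^2 + 17/4xy + 155/2x + y + 1/2 → 17/4xy + 155/2x - 16y^4 + 12y^3 + 308y^2 + y + 1/2
  leading term xy: subtract (17/8y)·f_1 from 17/4xy + 155/2x - 16y^4 + 12y^3 + 308y^2 + y + 1/2 → 155/2x - 16y^4 + 29y^3 + 1181/4y^2 - 1305/4y + 1/2
  leading term x: subtract (155/4)·f_1 from 155/2x - 16y^4 + 29y^3 + 1181/4y^2 - 1305/4y + 1/2 → -16y^4 + 29y^3 + 2421/4y^2 - 2235/4y - 5967
  leading term y^4: subtract (4y)·h_4 from -16y^4 + 29y^3 + 2421/4y^2 - 2235/4y - 5967 → 33y^3 + 1109/4y^2 - 3643/4y - 5967
  leading term y^3: subtract (-33/4)·h_4 from 33y^3 + 1109/4y^2 - 3643/4y - 5967 → 269y^2 - 937/4y - 5241
  leading term y^2: no divisor's leading term divides it; move 269y^2 to the remainder.
  leading term y: no divisor's leading term divides it; move -937/4y to the remainder.
  leading term 1: no divisor's leading term divides it; move -5241 to the remainder.
  remainder 269y^2 - 937/4y - 5241 ≠ 0; add h_5 = 269y^2 - 937/4y - 5241 to the basis.

S(f_2,f_3): lcm = x^2y. S = x^2 + 5/4xy^2 - 3/2xy - 11x + y^2 + 1/2y.
  leading term x^2: subtract (1/2x)·f_1 from x^2 + 5/4xy^2 - 3/2xy - 11x + y^2 + 1/2y → 21/4xy^2 - 9/2xy - 88x + y^2 + 1/2y
  leading term xy^2: subtract (21/8y^2)·f_1 from 21/4xy^2 - 9/2xy - 88x + y^2 + 1/2y → -9/2xy - 88x + 21y^4 - 63/4y^3 - 1613/4y^2 + 1/2y
  leading term xy: subtract (-9/4y)·f_1 from -9/2xy - 88x + 21y^4 - 63/4y^3 - 1613/4y^2 + 1/2y → -88x + 21y^4 - 135/4y^3 - 1559/4y^2 + 347y
  leading term x: subtract (-44)·f_1 from -88x + 21y^4 - 135/4y^3 - 1559/4y^2 + 347y → 21y^4 - 135/4y^3 - 2967/4y^2 + 611y + 6776
  leading term y^4: subtract (-21/4y)·h_4 from 21y^4 - 135/4y^3 - 2967/4y^2 + 611y + 6776 → -39y^3 - 1245/4y^2 + 1073y + 6776
  leading term y^3: subtract (39/4)·h_4 from -39y^3 - 1245/4y^2 + 1073y + 6776 → -603/2y^2 + 547/2y + 5918
  leading term y^2: subtract (-603/538)·h_5 from -603/2y^2 + 547/2y + 5918 → 23561/2152y + 23561/538
  leading term y: no divisor's leading term divides it; move 23561/2152y to the remainder.
  leading term 1: no divisor's leading term divides it; move 23561/538 to the remainder.
  remainder 23561/2152y + 23561/538 ≠ 0; add h_6 = 23561/2152y + 23561/538 to the basis.

S(f_1,h_4): leading monomials are coprime, so the S-polynomial reduces to 0 (Buchberger's first criterion).
S(f_2,h_4): lcm = xy^3. S = 3/4xy^2 + 41/2xy + 22x - 2y^3 - 11y^2.
  leading term xy^2: subtract (3/8y^2)·f_1 from 3/4xy^2 + 41/2xy + 22x - 2y^3 - 11y^2 → 41/2xy + 22x + 3y^4 - 17/4y^3 - 275/4y^2
  leading term xy: subtract (41/4y)·f_1 from 41/2xy + 22x + 3y^4 - 17/4y^3 - 275/4y^2 → 22x + 3y^4 + 311/4y^3 - 521/4y^2 - 3157/2y
  leading term x: subtract (11)·f_1 from 22x + 3y^4 + 311/4y^3 - 521/4y^2 - 3157/2y → 3y^4 + 311/4y^3 - 169/4y^2 - 3289/2y - 1694
  leading term y^4: subtract (-3/4y)·h_4 from 3y^4 + 311/4y^3 - 169/4y^2 - 3289/2y - 1694 → 77y^3 + 77/4y^2 - 3157/2y - 1694
  leading term y^3: subtract (-77/4)·h_4 from 77y^3 + 77/4y^2 - 3157/2y - 1694 → 0
  remainder 0.

S(f_3,h_4): leading monomials are coprime, so the S-polynomial reduces to 0 (Buchberger's first criterion).
S(f_1,h_5): leading monomials are coprime, so the S-polynomial reduces to 0 (Buchberger's first criterion).
S(f_2,h_5): lcm = xy^2. S = 2013/1076xy + 5241/269x - 2y^2 - 11y.
  leading term xy: subtract (2013/2152y)·f_1 from 2013/1076xy + 5241/269x - 2y^2 - 11y → 5241/269x + 2013/269y^3 - 8191/1076y^2 - 166837/1076y
  leading term x: subtract (5241/538)·f_1 from 5241/269x + 2013/269y^3 - 8191/1076y^2 - 166837/1076y → 2013/269y^3 + 75665/1076y^2 - 229729/1076y - 403557/269
  leading term y^3: subtract (-2013/1076)·h_4 from 2013/269y^3 + 75665/1076y^2 - 229729/1076y - 403557/269 → 18413/269y^2 - 64663/1076y - 359271/269
  leading term y^2: subtract (18413/72361)·h_5 from 18413/269y^2 - 64663/1076y - 359271/269 → -70683/144722y - 141366/72361
  leading term y: subtract (-12/269)·h_6 from -70683/144722y - 141366/72361 → 0
  remainder 0.

S(f_3,h_5): leading monomials are coprime, so the S-polynomial reduces to 0 (Buchberger's first criterion).
S(h_4,h_5): lcm = y^3. S = 603/538y^2 - 547/538y - 22.
  leading term y^2: subtract (603/144722)·h_5 from 603/538y^2 - 547/538y - 22 → -23561/578888y - 23561/144722
  leading term y: subtract (-1/269)·h_6 from -23561/578888y - 23561/144722 → 0
  remainder 0.

S(f_1,h_6): leading monomials are coprime, so the S-polynomial reduces to 0 (Buchberger's first criterion).
S(f_2,h_6): lcm = xy. S = -3x - 2y - 11.
  leading term x: subtract (-3/2)·f_1 from -3x - 2y - 11 → -12y^2 + 7y + 220
  leading term y^2: subtract (-12/269)·h_5 from -12y^2 + 7y + 220 → -928/269y - 3712/269
  leading term y: subtract (-7424/23561)·h_6 from -928/269y - 3712/269 → 0
  remainder 0.

S(f_3,h_6): leading monomials are coprime, so the S-polynomial reduces to 0 (Buchberger's first criterion).
S(h_4,h_6): lcm = y^3. S = -15/4y^2 - 41/2y - 22.
  leading term y^2: subtract (-15/1076)·h_5 from -15/4y^2 - 41/2y - 22 → -102287/4304y - 102287/1076
  leading term y: subtract (-102287/47122)·h_6 from -102287/4304y - 102287/1076 → 0
  remainder 0.

S(h_5,h_6): lcm = y^2. S = -5241/1076y - 5241/269.
  leading term y: subtract (-10482/23561)·h_6 from -5241/1076y - 5241/269 → 0
  remainder 0.

Every S-polynomial of the final basis reduces to 0, so we have a Gröbner basis.
Inter-reduce: drop elements whose leading term is divisible by another's, tail-reduce, and make monic.
Reduced Gröbner basis: {x + 1, y + 4}.

The lex basis is triangular: the last element involves only y. Solving y + 4 = 0 gives y ∈ {-4}; substituting each value into the earlier elements determines the remaining variables.
  y = -4: the earlier basis element becomes x + 1 = 0, giving x = -1 — point (-1, -4).
Check: every point annihilates each of the original generators.
This is the nonlinear analogue of row-reducing a linear system.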